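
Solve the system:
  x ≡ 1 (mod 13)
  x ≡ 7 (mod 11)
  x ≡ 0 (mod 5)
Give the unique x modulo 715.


Moduli 13, 11, 5 are pairwise coprime; by CRT there is a unique solution modulo M = 13 · 11 · 5 = 715.
Solve pairwise, accumulating the modulus:
  Start with x ≡ 1 (mod 13).
  Combine with x ≡ 7 (mod 11): since gcd(13, 11) = 1, we get a unique residue mod 143.
    Write x = 1 + 13·t and substitute into x ≡ 7 (mod 11): 13·t ≡ 7 − 1 = 6 (mod 11).
    Reduce coefficients mod 11: 2·t ≡ 6 (mod 11).
    The inverse of 2 mod 11 is 6 (since 2·6 = 12 = 1·11 + 1), so t ≡ 6·6 = 36 ≡ 3 (mod 11).
    Then x = 1 + 13·3 = 40, valid modulo lcm(13, 11) = 143: x ≡ 40 (mod 143).
  Combine with x ≡ 0 (mod 5): since gcd(143, 5) = 1, we get a unique residue mod 715.
    Write x = 40 + 143·t and substitute into x ≡ 0 (mod 5): 143·t ≡ 0 − 40 = -40 (mod 5).
    Reduce coefficients mod 5: 3·t ≡ 0 (mod 5).
    The inverse of 3 mod 5 is 2 (since 3·2 = 6 = 1·5 + 1), so t ≡ 2·0 = 0 ≡ 0 (mod 5).
    Then x = 40 + 143·0 = 40, valid modulo lcm(143, 5) = 715: x ≡ 40 (mod 715).
Verify: 40 mod 13 = 1 ✓, 40 mod 11 = 7 ✓, 40 mod 5 = 0 ✓.

x ≡ 40 (mod 715).


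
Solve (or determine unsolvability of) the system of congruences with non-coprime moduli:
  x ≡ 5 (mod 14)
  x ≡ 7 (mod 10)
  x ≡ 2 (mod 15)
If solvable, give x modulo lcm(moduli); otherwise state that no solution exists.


Moduli 14, 10, 15 are not pairwise coprime, so CRT works modulo lcm(m_i) when all pairwise compatibility conditions hold.
Pairwise compatibility: gcd(m_i, m_j) must divide a_i - a_j for every pair.
Merge one congruence at a time:
  Start: x ≡ 5 (mod 14).
  Combine with x ≡ 7 (mod 10): gcd(14, 10) = 2; 7 - 5 = 2, which IS divisible by 2, so compatible.
    Write x = 5 + 14·t and substitute into x ≡ 7 (mod 10): 14·t ≡ 7 − 5 = 2 (mod 10).
    Divide the congruence (and modulus) by g = 2: 7·t ≡ 1 (mod 5).
    Reduce coefficients mod 5: 2·t ≡ 1 (mod 5).
    The inverse of 2 mod 5 is 3 (since 2·3 = 6 = 1·5 + 1), so t ≡ 3·1 = 3 ≡ 3 (mod 5).
    Then x = 5 + 14·3 = 47, valid modulo lcm(14, 10) = 70: x ≡ 47 (mod 70).
  Combine with x ≡ 2 (mod 15): gcd(70, 15) = 5; 2 - 47 = -45, which IS divisible by 5, so compatible.
    Write x = 47 + 70·t and substitute into x ≡ 2 (mod 15): 70·t ≡ 2 − 47 = -45 (mod 15).
    Divide the congruence (and modulus) by g = 5: 14·t ≡ -9 (mod 3).
    Reduce coefficients mod 3: 2·t ≡ 0 (mod 3).
    The inverse of 2 mod 3 is 2 (since 2·2 = 4 = 1·3 + 1), so t ≡ 2·0 = 0 ≡ 0 (mod 3).
    Then x = 47 + 70·0 = 47, valid modulo lcm(70, 15) = 210: x ≡ 47 (mod 210).
Verify: 47 mod 14 = 5, 47 mod 10 = 7, 47 mod 15 = 2.

x ≡ 47 (mod 210).


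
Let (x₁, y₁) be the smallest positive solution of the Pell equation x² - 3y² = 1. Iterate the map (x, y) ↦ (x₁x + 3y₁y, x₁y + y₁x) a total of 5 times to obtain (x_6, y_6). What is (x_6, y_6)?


Step 1: Find the fundamental solution (x₁, y₁) of x² - 3y² = 1.
  Expand √3 as a continued fraction. a₀ = ⌊√3⌋ = 1; iterate m_{k+1} = d_k·a_k − m_k, d_{k+1} = (3 − m_{k+1}²)/d_k, a_{k+1} = ⌊(a₀ + m_{k+1})/d_{k+1}⌋ (starting m₀ = 0, d₀ = 1), with convergents p_k = a_k·p_{k-1} + p_{k-2}, q_k = a_k·q_{k-1} + q_{k-2} (p₋₁ = 1, q₋₁ = 0):
  k = 0: a₀ = 1; p₀/q₀ = 1/1; p₀² − 3·q₀² = 1 − 3 = -2.
  k = 1: m = 1, d = 2, a = ⌊(1 + 1)/2⌋ = 1; p/q = (1·1 + 1)/(1·1 + 0) = 2/1; p² − 3·q² = 4 − 3 = 1.
  The first convergent with p² − 3·q² = 1 gives the fundamental solution (x₁, y₁) = (2, 1).
Step 2: Apply the recurrence (x_{n+1}, y_{n+1}) = (x₁x_n + 3y₁y_n, x₁y_n + y₁x_n) repeatedly.
  From (x_1, y_1) = (2, 1): x_2 = 2·2 + 3·1·1 = 7; y_2 = 2·1 + 1·2 = 4.
  From (x_2, y_2) = (7, 4): x_3 = 2·7 + 3·1·4 = 26; y_3 = 2·4 + 1·7 = 15.
  From (x_3, y_3) = (26, 15): x_4 = 2·26 + 3·1·15 = 97; y_4 = 2·15 + 1·26 = 56.
  From (x_4, y_4) = (97, 56): x_5 = 2·97 + 3·1·56 = 362; y_5 = 2·56 + 1·97 = 209.
  From (x_5, y_5) = (362, 209): x_6 = 2·362 + 3·1·209 = 1351; y_6 = 2·209 + 1·362 = 780.
Step 3: Verify x_6² - 3·y_6² = 1825201 - 1825200 = 1 (should be 1). ✓

(x_1, y_1) = (2, 1); (x_6, y_6) = (1351, 780).


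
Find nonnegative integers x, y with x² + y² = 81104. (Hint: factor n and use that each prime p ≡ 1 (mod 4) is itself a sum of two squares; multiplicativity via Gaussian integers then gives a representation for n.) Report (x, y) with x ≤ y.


Step 1: Factor n = 81104 = 2^4 · 37 · 137.
Step 2: Check the mod-4 condition on each prime factor: 2 = 2 (special); 37 ≡ 1 (mod 4), exponent 1; 137 ≡ 1 (mod 4), exponent 1.
All primes ≡ 3 (mod 4) appear to even exponent (or don't appear), so by the two-squares theorem n IS expressible as a sum of two squares.
Step 3: Build a representation. Group n = k² · m with k = 4 and m = 37 · 137 = 5069 (a product of primes ≡ 1 (mod 4)); a representation of m scales to one of n via (k·x)² + (k·y)² = k²(x² + y²). Each prime p ≡ 1 (mod 4) is itself a sum of two squares; find a² by testing p − a² for a perfect square:
  37: 37 − 1² = 36 = 6² ⇒ 37 = 1² + 6².
  137: 137 − 1² = 136, 137 − 2² = 133, 137 − 3² = 128, 137 − 4² = 121 = 11² ⇒ 137 = 4² + 11².
  Combine using the Brahmagupta–Fibonacci identity (a² + b²)(c² + d²) = (ac − bd)² + (ad + bc)² = (ac + bd)² + (ad − bc)²:
  37 · 137 = 5069: from (1² + 6²)(4² + 11²), take (1·4 − 6·11, 1·11 + 6·4) = (4 − 66, 11 + 24) = (-62, 35); dropping signs (only squares matter) gives (62, 35); check 62² + 35² = 3844 + 1225 = 5069 ✓.
  Scale by k = 4: (4·62, 4·35) = (248, 140).
Step 4: Order so x ≤ y and verify: 140² + 248² = 19600 + 61504 = 81104 = n. ✓

n = 81104 = 140² + 248² (one valid representation with x ≤ y).


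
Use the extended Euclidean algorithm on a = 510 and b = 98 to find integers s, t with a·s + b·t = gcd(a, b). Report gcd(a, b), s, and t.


Euclidean algorithm on (510, 98) — divide until remainder is 0:
  510 = 5 · 98 + 20
  98 = 4 · 20 + 18
  20 = 1 · 18 + 2
  18 = 9 · 2 + 0
gcd(510, 98) = 2.
Track Bezout coefficients alongside the remainders: start with r₀ = 510 = a·1 + b·0 (s = 1, t = 0) and r₁ = 98 = a·0 + b·1 (s = 0, t = 1); each new remainder r_{k+1} = r_{k-1} − q_k·r_k inherits s_{k+1} = s_{k-1} − q_k·s_k, t_{k+1} = t_{k-1} − q_k·t_k, so r_k = a·s_k + b·t_k at every step:
  q = 5: r = 20, s = 1 − 5·0 = 1, t = 0 − 5·1 = -5  (check: 510·1 + 98·(-5) = 20)
  q = 4: r = 18, s = 0 − 4·1 = -4, t = 1 − 4·(-5) = 21  (check: 510·(-4) + 98·21 = 18)
  q = 1: r = 2, s = 1 − 1·(-4) = 5, t = -5 − 1·21 = -26  (check: 510·5 + 98·(-26) = 2)
The row with r = 2 (the gcd) gives the Bezout coefficients s = 5, t = -26.
Result: 510 · (5) + 98 · (-26) = 2.

gcd(510, 98) = 2; s = 5, t = -26 (check: 510·5 + 98·(-26) = 2).


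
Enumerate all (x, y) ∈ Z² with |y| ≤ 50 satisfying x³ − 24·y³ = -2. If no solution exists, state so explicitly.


The equation is x³ - 24y³ = -2. For fixed y, x³ = 24·y³ − 2, so a solution requires the RHS to be a perfect cube.
Strategy: iterate y from -50 to 50, compute RHS = 24·y³ − 2, and check whether it is a (positive or negative) perfect cube.
Check small values of y:
  y = 0: RHS = -2 is not a perfect cube.
  y = 1: RHS = 22 is not a perfect cube.
  y = -1: RHS = -26 is not a perfect cube.
  y = 2: RHS = 190 is not a perfect cube.
  y = -2: RHS = -194 is not a perfect cube.
  y = 3: RHS = 646 is not a perfect cube.
  y = -3: RHS = -650 is not a perfect cube.
Continuing the search up to |y| = 50 finds no solutions either.
No (x, y) in the scanned range satisfies the equation.

No integer solutions with |y| ≤ 50.


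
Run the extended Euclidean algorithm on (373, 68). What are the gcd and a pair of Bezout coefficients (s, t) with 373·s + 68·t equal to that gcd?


Euclidean algorithm on (373, 68) — divide until remainder is 0:
  373 = 5 · 68 + 33
  68 = 2 · 33 + 2
  33 = 16 · 2 + 1
  2 = 2 · 1 + 0
gcd(373, 68) = 1.
Track Bezout coefficients alongside the remainders: start with r₀ = 373 = a·1 + b·0 (s = 1, t = 0) and r₁ = 68 = a·0 + b·1 (s = 0, t = 1); each new remainder r_{k+1} = r_{k-1} − q_k·r_k inherits s_{k+1} = s_{k-1} − q_k·s_k, t_{k+1} = t_{k-1} − q_k·t_k, so r_k = a·s_k + b·t_k at every step:
  q = 5: r = 33, s = 1 − 5·0 = 1, t = 0 − 5·1 = -5  (check: 373·1 + 68·(-5) = 33)
  q = 2: r = 2, s = 0 − 2·1 = -2, t = 1 − 2·(-5) = 11  (check: 373·(-2) + 68·11 = 2)
  q = 16: r = 1, s = 1 − 16·(-2) = 33, t = -5 − 16·11 = -181  (check: 373·33 + 68·(-181) = 1)
The row with r = 1 (the gcd) gives the Bezout coefficients s = 33, t = -181.
Result: 373 · (33) + 68 · (-181) = 1.

gcd(373, 68) = 1; s = 33, t = -181 (check: 373·33 + 68·(-181) = 1).


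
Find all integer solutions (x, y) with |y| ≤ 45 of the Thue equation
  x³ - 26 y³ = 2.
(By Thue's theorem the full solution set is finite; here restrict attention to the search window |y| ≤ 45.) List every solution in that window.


The equation is x³ - 26y³ = 2. For fixed y, x³ = 26·y³ + 2, so a solution requires the RHS to be a perfect cube.
Strategy: iterate y from -45 to 45, compute RHS = 26·y³ + 2, and check whether it is a (positive or negative) perfect cube.
Check small values of y:
  y = 0: RHS = 2 is not a perfect cube.
  y = 1: RHS = 28 is not a perfect cube.
  y = -1: RHS = -24 is not a perfect cube.
  y = 2: RHS = 210 is not a perfect cube.
  y = -2: RHS = -206 is not a perfect cube.
  y = 3: RHS = 704 is not a perfect cube.
  y = -3: RHS = -700 is not a perfect cube.
Continuing the search up to |y| = 45 finds no solutions either.
No (x, y) in the scanned range satisfies the equation.

No integer solutions with |y| ≤ 45.


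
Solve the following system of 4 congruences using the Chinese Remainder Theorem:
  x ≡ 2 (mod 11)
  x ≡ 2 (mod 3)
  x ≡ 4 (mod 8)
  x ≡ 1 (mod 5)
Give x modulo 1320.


Product of moduli M = 11 · 3 · 8 · 5 = 1320.
Merge one congruence at a time:
  Start: x ≡ 2 (mod 11).
  Combine with x ≡ 2 (mod 3); new modulus lcm = 33.
    Write x = 2 + 11·t and substitute into x ≡ 2 (mod 3): 11·t ≡ 2 − 2 = 0 (mod 3).
    Reduce coefficients mod 3: 2·t ≡ 0 (mod 3).
    The inverse of 2 mod 3 is 2 (since 2·2 = 4 = 1·3 + 1), so t ≡ 2·0 = 0 ≡ 0 (mod 3).
    Then x = 2 + 11·0 = 2, valid modulo lcm(11, 3) = 33: x ≡ 2 (mod 33).
  Combine with x ≡ 4 (mod 8); new modulus lcm = 264.
    Write x = 2 + 33·t and substitute into x ≡ 4 (mod 8): 33·t ≡ 4 − 2 = 2 (mod 8).
    Reduce coefficients mod 8: 1·t ≡ 2 (mod 8).
    So t ≡ 2 (mod 8).
    Then x = 2 + 33·2 = 68, valid modulo lcm(33, 8) = 264: x ≡ 68 (mod 264).
  Combine with x ≡ 1 (mod 5); new modulus lcm = 1320.
    Write x = 68 + 264·t and substitute into x ≡ 1 (mod 5): 264·t ≡ 1 − 68 = -67 (mod 5).
    Reduce coefficients mod 5: 4·t ≡ 3 (mod 5).
    The inverse of 4 mod 5 is 4 (since 4·4 = 16 = 3·5 + 1), so t ≡ 4·3 = 12 ≡ 2 (mod 5).
    Then x = 68 + 264·2 = 596, valid modulo lcm(264, 5) = 1320: x ≡ 596 (mod 1320).
Verify against each original: 596 mod 11 = 2, 596 mod 3 = 2, 596 mod 8 = 4, 596 mod 5 = 1.

x ≡ 596 (mod 1320).


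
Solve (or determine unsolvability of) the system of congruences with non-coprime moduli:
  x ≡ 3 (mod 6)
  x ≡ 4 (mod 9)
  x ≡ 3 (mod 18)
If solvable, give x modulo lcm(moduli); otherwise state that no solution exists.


Moduli 6, 9, 18 are not pairwise coprime, so CRT works modulo lcm(m_i) when all pairwise compatibility conditions hold.
Pairwise compatibility: gcd(m_i, m_j) must divide a_i - a_j for every pair.
Merge one congruence at a time:
  Start: x ≡ 3 (mod 6).
  Combine with x ≡ 4 (mod 9): gcd(6, 9) = 3, and 4 - 3 = 1 is NOT divisible by 3.
    ⇒ system is inconsistent (no integer solution).

No solution (the system is inconsistent).


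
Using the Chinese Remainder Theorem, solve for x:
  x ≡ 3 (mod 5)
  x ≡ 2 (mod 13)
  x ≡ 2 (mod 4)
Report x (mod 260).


Moduli 5, 13, 4 are pairwise coprime; by CRT there is a unique solution modulo M = 5 · 13 · 4 = 260.
Solve pairwise, accumulating the modulus:
  Start with x ≡ 3 (mod 5).
  Combine with x ≡ 2 (mod 13): since gcd(5, 13) = 1, we get a unique residue mod 65.
    Write x = 3 + 5·t and substitute into x ≡ 2 (mod 13): 5·t ≡ 2 − 3 = -1 (mod 13).
    Reduce coefficients mod 13: 5·t ≡ 12 (mod 13).
    The inverse of 5 mod 13 is 8 (since 5·8 = 40 = 3·13 + 1), so t ≡ 8·12 = 96 ≡ 5 (mod 13).
    Then x = 3 + 5·5 = 28, valid modulo lcm(5, 13) = 65: x ≡ 28 (mod 65).
  Combine with x ≡ 2 (mod 4): since gcd(65, 4) = 1, we get a unique residue mod 260.
    Write x = 28 + 65·t and substitute into x ≡ 2 (mod 4): 65·t ≡ 2 − 28 = -26 (mod 4).
    Reduce coefficients mod 4: 1·t ≡ 2 (mod 4).
    So t ≡ 2 (mod 4).
    Then x = 28 + 65·2 = 158, valid modulo lcm(65, 4) = 260: x ≡ 158 (mod 260).
Verify: 158 mod 5 = 3 ✓, 158 mod 13 = 2 ✓, 158 mod 4 = 2 ✓.

x ≡ 158 (mod 260).


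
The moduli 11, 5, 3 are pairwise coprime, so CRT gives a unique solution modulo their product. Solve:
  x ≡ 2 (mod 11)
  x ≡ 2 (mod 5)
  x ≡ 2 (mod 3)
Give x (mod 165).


Moduli 11, 5, 3 are pairwise coprime; by CRT there is a unique solution modulo M = 11 · 5 · 3 = 165.
Solve pairwise, accumulating the modulus:
  Start with x ≡ 2 (mod 11).
  Combine with x ≡ 2 (mod 5): since gcd(11, 5) = 1, we get a unique residue mod 55.
    Write x = 2 + 11·t and substitute into x ≡ 2 (mod 5): 11·t ≡ 2 − 2 = 0 (mod 5).
    Reduce coefficients mod 5: 1·t ≡ 0 (mod 5).
    So t ≡ 0 (mod 5).
    Then x = 2 + 11·0 = 2, valid modulo lcm(11, 5) = 55: x ≡ 2 (mod 55).
  Combine with x ≡ 2 (mod 3): since gcd(55, 3) = 1, we get a unique residue mod 165.
    Write x = 2 + 55·t and substitute into x ≡ 2 (mod 3): 55·t ≡ 2 − 2 = 0 (mod 3).
    Reduce coefficients mod 3: 1·t ≡ 0 (mod 3).
    So t ≡ 0 (mod 3).
    Then x = 2 + 55·0 = 2, valid modulo lcm(55, 3) = 165: x ≡ 2 (mod 165).
Verify: 2 mod 11 = 2 ✓, 2 mod 5 = 2 ✓, 2 mod 3 = 2 ✓.

x ≡ 2 (mod 165).


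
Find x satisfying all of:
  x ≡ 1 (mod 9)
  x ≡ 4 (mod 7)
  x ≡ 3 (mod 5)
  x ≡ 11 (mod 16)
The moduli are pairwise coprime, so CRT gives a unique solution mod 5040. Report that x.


Product of moduli M = 9 · 7 · 5 · 16 = 5040.
Merge one congruence at a time:
  Start: x ≡ 1 (mod 9).
  Combine with x ≡ 4 (mod 7); new modulus lcm = 63.
    Write x = 1 + 9·t and substitute into x ≡ 4 (mod 7): 9·t ≡ 4 − 1 = 3 (mod 7).
    Reduce coefficients mod 7: 2·t ≡ 3 (mod 7).
    The inverse of 2 mod 7 is 4 (since 2·4 = 8 = 1·7 + 1), so t ≡ 4·3 = 12 ≡ 5 (mod 7).
    Then x = 1 + 9·5 = 46, valid modulo lcm(9, 7) = 63: x ≡ 46 (mod 63).
  Combine with x ≡ 3 (mod 5); new modulus lcm = 315.
    Write x = 46 + 63·t and substitute into x ≡ 3 (mod 5): 63·t ≡ 3 − 46 = -43 (mod 5).
    Reduce coefficients mod 5: 3·t ≡ 2 (mod 5).
    The inverse of 3 mod 5 is 2 (since 3·2 = 6 = 1·5 + 1), so t ≡ 2·2 = 4 ≡ 4 (mod 5).
    Then x = 46 + 63·4 = 298, valid modulo lcm(63, 5) = 315: x ≡ 298 (mod 315).
  Combine with x ≡ 11 (mod 16); new modulus lcm = 5040.
    Write x = 298 + 315·t and substitute into x ≡ 11 (mod 16): 315·t ≡ 11 − 298 = -287 (mod 16).
    Reduce coefficients mod 16: 11·t ≡ 1 (mod 16).
    The inverse of 11 mod 16 is 3 (since 11·3 = 33 = 2·16 + 1), so t ≡ 3·1 = 3 ≡ 3 (mod 16).
    Then x = 298 + 315·3 = 1243, valid modulo lcm(315, 16) = 5040: x ≡ 1243 (mod 5040).
Verify against each original: 1243 mod 9 = 1, 1243 mod 7 = 4, 1243 mod 5 = 3, 1243 mod 16 = 11.

x ≡ 1243 (mod 5040).


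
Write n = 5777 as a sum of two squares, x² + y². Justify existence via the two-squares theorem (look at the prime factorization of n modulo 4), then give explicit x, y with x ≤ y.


Step 1: Factor n = 5777 = 53 · 109.
Step 2: Check the mod-4 condition on each prime factor: 53 ≡ 1 (mod 4), exponent 1; 109 ≡ 1 (mod 4), exponent 1.
All primes ≡ 3 (mod 4) appear to even exponent (or don't appear), so by the two-squares theorem n IS expressible as a sum of two squares.
Step 3: Build a representation. Here n = 53 · 109 is a product of primes ≡ 1 (mod 4). Each prime p ≡ 1 (mod 4) is itself a sum of two squares; find a² by testing p − a² for a perfect square:
  53: 53 − 1² = 52, 53 − 2² = 49 = 7² ⇒ 53 = 2² + 7².
  109: 109 − 1² = 108, 109 − 2² = 105, 109 − 3² = 100 = 10² ⇒ 109 = 3² + 10².
  Combine using the Brahmagupta–Fibonacci identity (a² + b²)(c² + d²) = (ac − bd)² + (ad + bc)² = (ac + bd)² + (ad − bc)²:
  53 · 109 = 5777: from (2² + 7²)(3² + 10²), take (2·3 − 7·10, 2·10 + 7·3) = (6 − 70, 20 + 21) = (-64, 41); dropping signs (only squares matter) gives (64, 41); check 64² + 41² = 4096 + 1681 = 5777 ✓.
Step 4: Order so x ≤ y and verify: 41² + 64² = 1681 + 4096 = 5777 = n. ✓

n = 5777 = 41² + 64² (one valid representation with x ≤ y).


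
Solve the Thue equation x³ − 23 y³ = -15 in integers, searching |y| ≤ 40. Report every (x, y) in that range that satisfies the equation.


The equation is x³ - 23y³ = -15. For fixed y, x³ = 23·y³ − 15, so a solution requires the RHS to be a perfect cube.
Strategy: iterate y from -40 to 40, compute RHS = 23·y³ − 15, and check whether it is a (positive or negative) perfect cube.
Check small values of y:
  y = 0: RHS = -15 is not a perfect cube.
  y = 1: RHS = 8 = (2)³ ⇒ x = 2 works.
  y = -1: RHS = -38 is not a perfect cube.
  y = 2: RHS = 169 is not a perfect cube.
  y = -2: RHS = -199 is not a perfect cube.
  y = 3: RHS = 606 is not a perfect cube.
  y = -3: RHS = -636 is not a perfect cube.
Continuing the search up to |y| = 40 finds no further solutions beyond those listed.
Collected solutions: (2, 1).

Solutions (with |y| ≤ 40): (2, 1).


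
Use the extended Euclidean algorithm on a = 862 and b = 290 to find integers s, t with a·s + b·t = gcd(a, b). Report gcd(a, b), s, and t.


Euclidean algorithm on (862, 290) — divide until remainder is 0:
  862 = 2 · 290 + 282
  290 = 1 · 282 + 8
  282 = 35 · 8 + 2
  8 = 4 · 2 + 0
gcd(862, 290) = 2.
Track Bezout coefficients alongside the remainders: start with r₀ = 862 = a·1 + b·0 (s = 1, t = 0) and r₁ = 290 = a·0 + b·1 (s = 0, t = 1); each new remainder r_{k+1} = r_{k-1} − q_k·r_k inherits s_{k+1} = s_{k-1} − q_k·s_k, t_{k+1} = t_{k-1} − q_k·t_k, so r_k = a·s_k + b·t_k at every step:
  q = 2: r = 282, s = 1 − 2·0 = 1, t = 0 − 2·1 = -2  (check: 862·1 + 290·(-2) = 282)
  q = 1: r = 8, s = 0 − 1·1 = -1, t = 1 − 1·(-2) = 3  (check: 862·(-1) + 290·3 = 8)
  q = 35: r = 2, s = 1 − 35·(-1) = 36, t = -2 − 35·3 = -107  (check: 862·36 + 290·(-107) = 2)
The row with r = 2 (the gcd) gives the Bezout coefficients s = 36, t = -107.
Result: 862 · (36) + 290 · (-107) = 2.

gcd(862, 290) = 2; s = 36, t = -107 (check: 862·36 + 290·(-107) = 2).


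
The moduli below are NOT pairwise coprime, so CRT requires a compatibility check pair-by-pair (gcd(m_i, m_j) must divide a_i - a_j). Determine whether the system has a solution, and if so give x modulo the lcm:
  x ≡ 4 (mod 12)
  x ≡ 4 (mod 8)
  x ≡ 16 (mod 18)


Moduli 12, 8, 18 are not pairwise coprime, so CRT works modulo lcm(m_i) when all pairwise compatibility conditions hold.
Pairwise compatibility: gcd(m_i, m_j) must divide a_i - a_j for every pair.
Merge one congruence at a time:
  Start: x ≡ 4 (mod 12).
  Combine with x ≡ 4 (mod 8): gcd(12, 8) = 4; 4 - 4 = 0, which IS divisible by 4, so compatible.
    Write x = 4 + 12·t and substitute into x ≡ 4 (mod 8): 12·t ≡ 4 − 4 = 0 (mod 8).
    Divide the congruence (and modulus) by g = 4: 3·t ≡ 0 (mod 2).
    Reduce coefficients mod 2: 1·t ≡ 0 (mod 2).
    So t ≡ 0 (mod 2).
    Then x = 4 + 12·0 = 4, valid modulo lcm(12, 8) = 24: x ≡ 4 (mod 24).
  Combine with x ≡ 16 (mod 18): gcd(24, 18) = 6; 16 - 4 = 12, which IS divisible by 6, so compatible.
    Write x = 4 + 24·t and substitute into x ≡ 16 (mod 18): 24·t ≡ 16 − 4 = 12 (mod 18).
    Divide the congruence (and modulus) by g = 6: 4·t ≡ 2 (mod 3).
    Reduce coefficients mod 3: 1·t ≡ 2 (mod 3).
    So t ≡ 2 (mod 3).
    Then x = 4 + 24·2 = 52, valid modulo lcm(24, 18) = 72: x ≡ 52 (mod 72).
Verify: 52 mod 12 = 4, 52 mod 8 = 4, 52 mod 18 = 16.

x ≡ 52 (mod 72).


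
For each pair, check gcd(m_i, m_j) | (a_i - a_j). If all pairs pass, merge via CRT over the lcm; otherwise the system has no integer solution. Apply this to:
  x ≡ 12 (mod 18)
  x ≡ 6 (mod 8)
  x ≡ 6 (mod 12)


Moduli 18, 8, 12 are not pairwise coprime, so CRT works modulo lcm(m_i) when all pairwise compatibility conditions hold.
Pairwise compatibility: gcd(m_i, m_j) must divide a_i - a_j for every pair.
Merge one congruence at a time:
  Start: x ≡ 12 (mod 18).
  Combine with x ≡ 6 (mod 8): gcd(18, 8) = 2; 6 - 12 = -6, which IS divisible by 2, so compatible.
    Write x = 12 + 18·t and substitute into x ≡ 6 (mod 8): 18·t ≡ 6 − 12 = -6 (mod 8).
    Divide the congruence (and modulus) by g = 2: 9·t ≡ -3 (mod 4).
    Reduce coefficients mod 4: 1·t ≡ 1 (mod 4).
    So t ≡ 1 (mod 4).
    Then x = 12 + 18·1 = 30, valid modulo lcm(18, 8) = 72: x ≡ 30 (mod 72).
  Combine with x ≡ 6 (mod 12): gcd(72, 12) = 12; 6 - 30 = -24, which IS divisible by 12, so compatible.
    Write x = 30 + 72·t and substitute into x ≡ 6 (mod 12): 72·t ≡ 6 − 30 = -24 (mod 12).
    Divide the congruence (and modulus) by g = 12: 6·t ≡ -2 (mod 1).
    Modulo 1 every t works; take t = 0.
    Then x = 30 + 72·0 = 30, valid modulo lcm(72, 12) = 72: x ≡ 30 (mod 72).
Verify: 30 mod 18 = 12, 30 mod 8 = 6, 30 mod 12 = 6.

x ≡ 30 (mod 72).


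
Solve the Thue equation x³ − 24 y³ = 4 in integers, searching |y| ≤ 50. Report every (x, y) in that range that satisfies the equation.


The equation is x³ - 24y³ = 4. For fixed y, x³ = 24·y³ + 4, so a solution requires the RHS to be a perfect cube.
Strategy: iterate y from -50 to 50, compute RHS = 24·y³ + 4, and check whether it is a (positive or negative) perfect cube.
Check small values of y:
  y = 0: RHS = 4 is not a perfect cube.
  y = 1: RHS = 28 is not a perfect cube.
  y = -1: RHS = -20 is not a perfect cube.
  y = 2: RHS = 196 is not a perfect cube.
  y = -2: RHS = -188 is not a perfect cube.
  y = 3: RHS = 652 is not a perfect cube.
  y = -3: RHS = -644 is not a perfect cube.
Continuing the search up to |y| = 50 finds no solutions either.
No (x, y) in the scanned range satisfies the equation.

No integer solutions with |y| ≤ 50.


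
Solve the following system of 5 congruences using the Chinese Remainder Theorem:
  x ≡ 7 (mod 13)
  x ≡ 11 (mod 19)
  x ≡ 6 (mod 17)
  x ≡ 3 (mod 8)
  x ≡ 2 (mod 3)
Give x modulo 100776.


Product of moduli M = 13 · 19 · 17 · 8 · 3 = 100776.
Merge one congruence at a time:
  Start: x ≡ 7 (mod 13).
  Combine with x ≡ 11 (mod 19); new modulus lcm = 247.
    Write x = 7 + 13·t and substitute into x ≡ 11 (mod 19): 13·t ≡ 11 − 7 = 4 (mod 19).
    The inverse of 13 mod 19 is 3 (since 13·3 = 39 = 2·19 + 1), so t ≡ 3·4 = 12 ≡ 12 (mod 19).
    Then x = 7 + 13·12 = 163, valid modulo lcm(13, 19) = 247: x ≡ 163 (mod 247).
  Combine with x ≡ 6 (mod 17); new modulus lcm = 4199.
    Write x = 163 + 247·t and substitute into x ≡ 6 (mod 17): 247·t ≡ 6 − 163 = -157 (mod 17).
    Reduce coefficients mod 17: 9·t ≡ 13 (mod 17).
    The inverse of 9 mod 17 is 2 (since 9·2 = 18 = 1·17 + 1), so t ≡ 2·13 = 26 ≡ 9 (mod 17).
    Then x = 163 + 247·9 = 2386, valid modulo lcm(247, 17) = 4199: x ≡ 2386 (mod 4199).
  Combine with x ≡ 3 (mod 8); new modulus lcm = 33592.
    Write x = 2386 + 4199·t and substitute into x ≡ 3 (mod 8): 4199·t ≡ 3 − 2386 = -2383 (mod 8).
    Reduce coefficients mod 8: 7·t ≡ 1 (mod 8).
    The inverse of 7 mod 8 is 7 (since 7·7 = 49 = 6·8 + 1), so t ≡ 7·1 = 7 ≡ 7 (mod 8).
    Then x = 2386 + 4199·7 = 31779, valid modulo lcm(4199, 8) = 33592: x ≡ 31779 (mod 33592).
  Combine with x ≡ 2 (mod 3); new modulus lcm = 100776.
    Write x = 31779 + 33592·t and substitute into x ≡ 2 (mod 3): 33592·t ≡ 2 − 31779 = -31777 (mod 3).
    Reduce coefficients mod 3: 1·t ≡ 2 (mod 3).
    So t ≡ 2 (mod 3).
    Then x = 31779 + 33592·2 = 98963, valid modulo lcm(33592, 3) = 100776: x ≡ 98963 (mod 100776).
Verify against each original: 98963 mod 13 = 7, 98963 mod 19 = 11, 98963 mod 17 = 6, 98963 mod 8 = 3, 98963 mod 3 = 2.

x ≡ 98963 (mod 100776).


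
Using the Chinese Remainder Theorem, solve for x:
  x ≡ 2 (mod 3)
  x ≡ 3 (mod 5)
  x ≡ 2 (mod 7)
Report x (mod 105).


Moduli 3, 5, 7 are pairwise coprime; by CRT there is a unique solution modulo M = 3 · 5 · 7 = 105.
Solve pairwise, accumulating the modulus:
  Start with x ≡ 2 (mod 3).
  Combine with x ≡ 3 (mod 5): since gcd(3, 5) = 1, we get a unique residue mod 15.
    Write x = 2 + 3·t and substitute into x ≡ 3 (mod 5): 3·t ≡ 3 − 2 = 1 (mod 5).
    The inverse of 3 mod 5 is 2 (since 3·2 = 6 = 1·5 + 1), so t ≡ 2·1 = 2 ≡ 2 (mod 5).
    Then x = 2 + 3·2 = 8, valid modulo lcm(3, 5) = 15: x ≡ 8 (mod 15).
  Combine with x ≡ 2 (mod 7): since gcd(15, 7) = 1, we get a unique residue mod 105.
    Write x = 8 + 15·t and substitute into x ≡ 2 (mod 7): 15·t ≡ 2 − 8 = -6 (mod 7).
    Reduce coefficients mod 7: 1·t ≡ 1 (mod 7).
    So t ≡ 1 (mod 7).
    Then x = 8 + 15·1 = 23, valid modulo lcm(15, 7) = 105: x ≡ 23 (mod 105).
Verify: 23 mod 3 = 2 ✓, 23 mod 5 = 3 ✓, 23 mod 7 = 2 ✓.

x ≡ 23 (mod 105).


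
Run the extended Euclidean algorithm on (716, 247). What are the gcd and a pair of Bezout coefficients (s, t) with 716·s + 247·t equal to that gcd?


Euclidean algorithm on (716, 247) — divide until remainder is 0:
  716 = 2 · 247 + 222
  247 = 1 · 222 + 25
  222 = 8 · 25 + 22
  25 = 1 · 22 + 3
  22 = 7 · 3 + 1
  3 = 3 · 1 + 0
gcd(716, 247) = 1.
Track Bezout coefficients alongside the remainders: start with r₀ = 716 = a·1 + b·0 (s = 1, t = 0) and r₁ = 247 = a·0 + b·1 (s = 0, t = 1); each new remainder r_{k+1} = r_{k-1} − q_k·r_k inherits s_{k+1} = s_{k-1} − q_k·s_k, t_{k+1} = t_{k-1} − q_k·t_k, so r_k = a·s_k + b·t_k at every step:
  q = 2: r = 222, s = 1 − 2·0 = 1, t = 0 − 2·1 = -2  (check: 716·1 + 247·(-2) = 222)
  q = 1: r = 25, s = 0 − 1·1 = -1, t = 1 − 1·(-2) = 3  (check: 716·(-1) + 247·3 = 25)
  q = 8: r = 22, s = 1 − 8·(-1) = 9, t = -2 − 8·3 = -26  (check: 716·9 + 247·(-26) = 22)
  q = 1: r = 3, s = -1 − 1·9 = -10, t = 3 − 1·(-26) = 29  (check: 716·(-10) + 247·29 = 3)
  q = 7: r = 1, s = 9 − 7·(-10) = 79, t = -26 − 7·29 = -229  (check: 716·79 + 247·(-229) = 1)
The row with r = 1 (the gcd) gives the Bezout coefficients s = 79, t = -229.
Result: 716 · (79) + 247 · (-229) = 1.

gcd(716, 247) = 1; s = 79, t = -229 (check: 716·79 + 247·(-229) = 1).


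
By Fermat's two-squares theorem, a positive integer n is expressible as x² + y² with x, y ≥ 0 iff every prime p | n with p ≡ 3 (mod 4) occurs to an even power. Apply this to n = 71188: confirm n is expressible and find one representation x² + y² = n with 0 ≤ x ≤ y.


Step 1: Factor n = 71188 = 2^2 · 13 · 37^2.
Step 2: Check the mod-4 condition on each prime factor: 2 = 2 (special); 13 ≡ 1 (mod 4), exponent 1; 37 ≡ 1 (mod 4), exponent 2.
All primes ≡ 3 (mod 4) appear to even exponent (or don't appear), so by the two-squares theorem n IS expressible as a sum of two squares.
Step 3: Build a representation. Group n = k² · m with k = 2 and m = 13 · 37 · 37 = 17797 (a product of primes ≡ 1 (mod 4)); a representation of m scales to one of n via (k·x)² + (k·y)² = k²(x² + y²). Each prime p ≡ 1 (mod 4) is itself a sum of two squares; find a² by testing p − a² for a perfect square:
  13: 13 − 1² = 12, 13 − 2² = 9 = 3² ⇒ 13 = 2² + 3².
  37: 37 − 1² = 36 = 6² ⇒ 37 = 1² + 6².
  Combine using the Brahmagupta–Fibonacci identity (a² + b²)(c² + d²) = (ac − bd)² + (ad + bc)² = (ac + bd)² + (ad − bc)²:
  13 · 37 = 481: from (2² + 3²)(1² + 6²), take (2·1 − 3·6, 2·6 + 3·1) = (2 − 18, 12 + 3) = (-16, 15); dropping signs (only squares matter) gives (16, 15); check 16² + 15² = 256 + 225 = 481 ✓.
  481 · 37 = 17797: from (16² + 15²)(1² + 6²), take (16·1 − 15·6, 16·6 + 15·1) = (16 − 90, 96 + 15) = (-74, 111); dropping signs (only squares matter) gives (74, 111); check 74² + 111² = 5476 + 12321 = 17797 ✓.
  Scale by k = 2: (2·74, 2·111) = (148, 222).
Step 4: Order so x ≤ y and verify: 148² + 222² = 21904 + 49284 = 71188 = n. ✓

n = 71188 = 148² + 222² (one valid representation with x ≤ y).


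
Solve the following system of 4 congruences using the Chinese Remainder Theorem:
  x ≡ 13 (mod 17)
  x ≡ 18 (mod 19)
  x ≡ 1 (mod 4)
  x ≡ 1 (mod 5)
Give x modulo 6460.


Product of moduli M = 17 · 19 · 4 · 5 = 6460.
Merge one congruence at a time:
  Start: x ≡ 13 (mod 17).
  Combine with x ≡ 18 (mod 19); new modulus lcm = 323.
    Write x = 13 + 17·t and substitute into x ≡ 18 (mod 19): 17·t ≡ 18 − 13 = 5 (mod 19).
    The inverse of 17 mod 19 is 9 (since 17·9 = 153 = 8·19 + 1), so t ≡ 9·5 = 45 ≡ 7 (mod 19).
    Then x = 13 + 17·7 = 132, valid modulo lcm(17, 19) = 323: x ≡ 132 (mod 323).
  Combine with x ≡ 1 (mod 4); new modulus lcm = 1292.
    Write x = 132 + 323·t and substitute into x ≡ 1 (mod 4): 323·t ≡ 1 − 132 = -131 (mod 4).
    Reduce coefficients mod 4: 3·t ≡ 1 (mod 4).
    The inverse of 3 mod 4 is 3 (since 3·3 = 9 = 2·4 + 1), so t ≡ 3·1 = 3 ≡ 3 (mod 4).
    Then x = 132 + 323·3 = 1101, valid modulo lcm(323, 4) = 1292: x ≡ 1101 (mod 1292).
  Combine with x ≡ 1 (mod 5); new modulus lcm = 6460.
    Write x = 1101 + 1292·t and substitute into x ≡ 1 (mod 5): 1292·t ≡ 1 − 1101 = -1100 (mod 5).
    Reduce coefficients mod 5: 2·t ≡ 0 (mod 5).
    The inverse of 2 mod 5 is 3 (since 2·3 = 6 = 1·5 + 1), so t ≡ 3·0 = 0 ≡ 0 (mod 5).
    Then x = 1101 + 1292·0 = 1101, valid modulo lcm(1292, 5) = 6460: x ≡ 1101 (mod 6460).
Verify against each original: 1101 mod 17 = 13, 1101 mod 19 = 18, 1101 mod 4 = 1, 1101 mod 5 = 1.

x ≡ 1101 (mod 6460).


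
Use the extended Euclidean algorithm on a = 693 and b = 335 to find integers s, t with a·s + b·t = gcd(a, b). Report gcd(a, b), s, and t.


Euclidean algorithm on (693, 335) — divide until remainder is 0:
  693 = 2 · 335 + 23
  335 = 14 · 23 + 13
  23 = 1 · 13 + 10
  13 = 1 · 10 + 3
  10 = 3 · 3 + 1
  3 = 3 · 1 + 0
gcd(693, 335) = 1.
Track Bezout coefficients alongside the remainders: start with r₀ = 693 = a·1 + b·0 (s = 1, t = 0) and r₁ = 335 = a·0 + b·1 (s = 0, t = 1); each new remainder r_{k+1} = r_{k-1} − q_k·r_k inherits s_{k+1} = s_{k-1} − q_k·s_k, t_{k+1} = t_{k-1} − q_k·t_k, so r_k = a·s_k + b·t_k at every step:
  q = 2: r = 23, s = 1 − 2·0 = 1, t = 0 − 2·1 = -2  (check: 693·1 + 335·(-2) = 23)
  q = 14: r = 13, s = 0 − 14·1 = -14, t = 1 − 14·(-2) = 29  (check: 693·(-14) + 335·29 = 13)
  q = 1: r = 10, s = 1 − 1·(-14) = 15, t = -2 − 1·29 = -31  (check: 693·15 + 335·(-31) = 10)
  q = 1: r = 3, s = -14 − 1·15 = -29, t = 29 − 1·(-31) = 60  (check: 693·(-29) + 335·60 = 3)
  q = 3: r = 1, s = 15 − 3·(-29) = 102, t = -31 − 3·60 = -211  (check: 693·102 + 335·(-211) = 1)
The row with r = 1 (the gcd) gives the Bezout coefficients s = 102, t = -211.
Result: 693 · (102) + 335 · (-211) = 1.

gcd(693, 335) = 1; s = 102, t = -211 (check: 693·102 + 335·(-211) = 1).


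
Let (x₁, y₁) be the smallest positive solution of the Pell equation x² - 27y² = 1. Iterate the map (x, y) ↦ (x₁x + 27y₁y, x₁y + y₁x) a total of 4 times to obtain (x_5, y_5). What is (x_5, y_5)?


Step 1: Find the fundamental solution (x₁, y₁) of x² - 27y² = 1.
  Expand √27 as a continued fraction. a₀ = ⌊√27⌋ = 5; iterate m_{k+1} = d_k·a_k − m_k, d_{k+1} = (27 − m_{k+1}²)/d_k, a_{k+1} = ⌊(a₀ + m_{k+1})/d_{k+1}⌋ (starting m₀ = 0, d₀ = 1), with convergents p_k = a_k·p_{k-1} + p_{k-2}, q_k = a_k·q_{k-1} + q_{k-2} (p₋₁ = 1, q₋₁ = 0):
  k = 0: a₀ = 5; p₀/q₀ = 5/1; p₀² − 27·q₀² = 25 − 27 = -2.
  k = 1: m = 5, d = 2, a = ⌊(5 + 5)/2⌋ = 5; p/q = (5·5 + 1)/(5·1 + 0) = 26/5; p² − 27·q² = 676 − 675 = 1.
  The first convergent with p² − 27·q² = 1 gives the fundamental solution (x₁, y₁) = (26, 5).
Step 2: Apply the recurrence (x_{n+1}, y_{n+1}) = (x₁x_n + 27y₁y_n, x₁y_n + y₁x_n) repeatedly.
  From (x_1, y_1) = (26, 5): x_2 = 26·26 + 27·5·5 = 1351; y_2 = 26·5 + 5·26 = 260.
  From (x_2, y_2) = (1351, 260): x_3 = 26·1351 + 27·5·260 = 70226; y_3 = 26·260 + 5·1351 = 13515.
  From (x_3, y_3) = (70226, 13515): x_4 = 26·70226 + 27·5·13515 = 3650401; y_4 = 26·13515 + 5·70226 = 702520.
  From (x_4, y_4) = (3650401, 702520): x_5 = 26·3650401 + 27·5·702520 = 189750626; y_5 = 26·702520 + 5·3650401 = 36517525.
Step 3: Verify x_5² - 27·y_5² = 36005300067391876 - 36005300067391875 = 1 (should be 1). ✓

(x_1, y_1) = (26, 5); (x_5, y_5) = (189750626, 36517525).


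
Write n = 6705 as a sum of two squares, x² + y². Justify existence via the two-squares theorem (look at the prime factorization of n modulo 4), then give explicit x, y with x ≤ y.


Step 1: Factor n = 6705 = 3^2 · 5 · 149.
Step 2: Check the mod-4 condition on each prime factor: 3 ≡ 3 (mod 4), exponent 2 (must be even); 5 ≡ 1 (mod 4), exponent 1; 149 ≡ 1 (mod 4), exponent 1.
All primes ≡ 3 (mod 4) appear to even exponent (or don't appear), so by the two-squares theorem n IS expressible as a sum of two squares.
Step 3: Build a representation. Group n = k² · m with k = 3 and m = 5 · 149 = 745 (a product of primes ≡ 1 (mod 4)); a representation of m scales to one of n via (k·x)² + (k·y)² = k²(x² + y²). Each prime p ≡ 1 (mod 4) is itself a sum of two squares; find a² by testing p − a² for a perfect square:
  5: 5 − 1² = 4 = 2² ⇒ 5 = 1² + 2².
  149: 149 − 1² = 148, 149 − 2² = 145, 149 − 3² = 140, 149 − 4² = 133, 149 − 5² = 124, 149 − 6² = 113, 149 − 7² = 100 = 10² ⇒ 149 = 7² + 10².
  Combine using the Brahmagupta–Fibonacci identity (a² + b²)(c² + d²) = (ac − bd)² + (ad + bc)² = (ac + bd)² + (ad − bc)²:
  5 · 149 = 745: from (1² + 2²)(7² + 10²), take (1·7 − 2·10, 1·10 + 2·7) = (7 − 20, 10 + 14) = (-13, 24); dropping signs (only squares matter) gives (13, 24); check 13² + 24² = 169 + 576 = 745 ✓.
  Scale by k = 3: (3·13, 3·24) = (39, 72).
Step 4: Order so x ≤ y and verify: 39² + 72² = 1521 + 5184 = 6705 = n. ✓

n = 6705 = 39² + 72² (one valid representation with x ≤ y).


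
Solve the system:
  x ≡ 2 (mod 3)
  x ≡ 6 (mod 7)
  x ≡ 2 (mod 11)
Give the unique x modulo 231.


Moduli 3, 7, 11 are pairwise coprime; by CRT there is a unique solution modulo M = 3 · 7 · 11 = 231.
Solve pairwise, accumulating the modulus:
  Start with x ≡ 2 (mod 3).
  Combine with x ≡ 6 (mod 7): since gcd(3, 7) = 1, we get a unique residue mod 21.
    Write x = 2 + 3·t and substitute into x ≡ 6 (mod 7): 3·t ≡ 6 − 2 = 4 (mod 7).
    The inverse of 3 mod 7 is 5 (since 3·5 = 15 = 2·7 + 1), so t ≡ 5·4 = 20 ≡ 6 (mod 7).
    Then x = 2 + 3·6 = 20, valid modulo lcm(3, 7) = 21: x ≡ 20 (mod 21).
  Combine with x ≡ 2 (mod 11): since gcd(21, 11) = 1, we get a unique residue mod 231.
    Write x = 20 + 21·t and substitute into x ≡ 2 (mod 11): 21·t ≡ 2 − 20 = -18 (mod 11).
    Reduce coefficients mod 11: 10·t ≡ 4 (mod 11).
    The inverse of 10 mod 11 is 10 (since 10·10 = 100 = 9·11 + 1), so t ≡ 10·4 = 40 ≡ 7 (mod 11).
    Then x = 20 + 21·7 = 167, valid modulo lcm(21, 11) = 231: x ≡ 167 (mod 231).
Verify: 167 mod 3 = 2 ✓, 167 mod 7 = 6 ✓, 167 mod 11 = 2 ✓.

x ≡ 167 (mod 231).


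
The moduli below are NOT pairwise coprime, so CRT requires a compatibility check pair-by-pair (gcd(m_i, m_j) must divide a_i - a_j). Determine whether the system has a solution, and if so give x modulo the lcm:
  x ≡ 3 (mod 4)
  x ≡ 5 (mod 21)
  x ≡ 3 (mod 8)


Moduli 4, 21, 8 are not pairwise coprime, so CRT works modulo lcm(m_i) when all pairwise compatibility conditions hold.
Pairwise compatibility: gcd(m_i, m_j) must divide a_i - a_j for every pair.
Merge one congruence at a time:
  Start: x ≡ 3 (mod 4).
  Combine with x ≡ 5 (mod 21): gcd(4, 21) = 1; 5 - 3 = 2, which IS divisible by 1, so compatible.
    Write x = 3 + 4·t and substitute into x ≡ 5 (mod 21): 4·t ≡ 5 − 3 = 2 (mod 21).
    The inverse of 4 mod 21 is 16 (since 4·16 = 64 = 3·21 + 1), so t ≡ 16·2 = 32 ≡ 11 (mod 21).
    Then x = 3 + 4·11 = 47, valid modulo lcm(4, 21) = 84: x ≡ 47 (mod 84).
  Combine with x ≡ 3 (mod 8): gcd(84, 8) = 4; 3 - 47 = -44, which IS divisible by 4, so compatible.
    Write x = 47 + 84·t and substitute into x ≡ 3 (mod 8): 84·t ≡ 3 − 47 = -44 (mod 8).
    Divide the congruence (and modulus) by g = 4: 21·t ≡ -11 (mod 2).
    Reduce coefficients mod 2: 1·t ≡ 1 (mod 2).
    So t ≡ 1 (mod 2).
    Then x = 47 + 84·1 = 131, valid modulo lcm(84, 8) = 168: x ≡ 131 (mod 168).
Verify: 131 mod 4 = 3, 131 mod 21 = 5, 131 mod 8 = 3.

x ≡ 131 (mod 168).


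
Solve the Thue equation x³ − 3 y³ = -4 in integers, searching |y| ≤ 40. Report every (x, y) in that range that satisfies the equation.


The equation is x³ - 3y³ = -4. For fixed y, x³ = 3·y³ − 4, so a solution requires the RHS to be a perfect cube.
Strategy: iterate y from -40 to 40, compute RHS = 3·y³ − 4, and check whether it is a (positive or negative) perfect cube.
Check small values of y:
  y = 0: RHS = -4 is not a perfect cube.
  y = 1: RHS = -1 = (-1)³ ⇒ x = -1 works.
  y = -1: RHS = -7 is not a perfect cube.
  y = 2: RHS = 20 is not a perfect cube.
  y = -2: RHS = -28 is not a perfect cube.
  y = 3: RHS = 77 is not a perfect cube.
  y = -3: RHS = -85 is not a perfect cube.
Continuing the search up to |y| = 40 finds no further solutions beyond those listed.
Collected solutions: (-1, 1).

Solutions (with |y| ≤ 40): (-1, 1).


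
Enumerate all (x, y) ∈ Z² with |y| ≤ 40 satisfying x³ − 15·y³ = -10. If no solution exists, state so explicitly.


The equation is x³ - 15y³ = -10. For fixed y, x³ = 15·y³ − 10, so a solution requires the RHS to be a perfect cube.
Strategy: iterate y from -40 to 40, compute RHS = 15·y³ − 10, and check whether it is a (positive or negative) perfect cube.
Check small values of y:
  y = 0: RHS = -10 is not a perfect cube.
  y = 1: RHS = 5 is not a perfect cube.
  y = -1: RHS = -25 is not a perfect cube.
  y = 2: RHS = 110 is not a perfect cube.
  y = -2: RHS = -130 is not a perfect cube.
  y = 3: RHS = 395 is not a perfect cube.
  y = -3: RHS = -415 is not a perfect cube.
Continuing the search up to |y| = 40 finds no solutions either.
No (x, y) in the scanned range satisfies the equation.

No integer solutions with |y| ≤ 40.


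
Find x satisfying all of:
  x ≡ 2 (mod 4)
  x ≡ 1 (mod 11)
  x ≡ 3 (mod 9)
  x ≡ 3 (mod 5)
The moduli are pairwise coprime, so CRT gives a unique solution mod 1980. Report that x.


Product of moduli M = 4 · 11 · 9 · 5 = 1980.
Merge one congruence at a time:
  Start: x ≡ 2 (mod 4).
  Combine with x ≡ 1 (mod 11); new modulus lcm = 44.
    Write x = 2 + 4·t and substitute into x ≡ 1 (mod 11): 4·t ≡ 1 − 2 = -1 (mod 11).
    Reduce coefficients mod 11: 4·t ≡ 10 (mod 11).
    The inverse of 4 mod 11 is 3 (since 4·3 = 12 = 1·11 + 1), so t ≡ 3·10 = 30 ≡ 8 (mod 11).
    Then x = 2 + 4·8 = 34, valid modulo lcm(4, 11) = 44: x ≡ 34 (mod 44).
  Combine with x ≡ 3 (mod 9); new modulus lcm = 396.
    Write x = 34 + 44·t and substitute into x ≡ 3 (mod 9): 44·t ≡ 3 − 34 = -31 (mod 9).
    Reduce coefficients mod 9: 8·t ≡ 5 (mod 9).
    The inverse of 8 mod 9 is 8 (since 8·8 = 64 = 7·9 + 1), so t ≡ 8·5 = 40 ≡ 4 (mod 9).
    Then x = 34 + 44·4 = 210, valid modulo lcm(44, 9) = 396: x ≡ 210 (mod 396).
  Combine with x ≡ 3 (mod 5); new modulus lcm = 1980.
    Write x = 210 + 396·t and substitute into x ≡ 3 (mod 5): 396·t ≡ 3 − 210 = -207 (mod 5).
    Reduce coefficients mod 5: 1·t ≡ 3 (mod 5).
    So t ≡ 3 (mod 5).
    Then x = 210 + 396·3 = 1398, valid modulo lcm(396, 5) = 1980: x ≡ 1398 (mod 1980).
Verify against each original: 1398 mod 4 = 2, 1398 mod 11 = 1, 1398 mod 9 = 3, 1398 mod 5 = 3.

x ≡ 1398 (mod 1980).
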